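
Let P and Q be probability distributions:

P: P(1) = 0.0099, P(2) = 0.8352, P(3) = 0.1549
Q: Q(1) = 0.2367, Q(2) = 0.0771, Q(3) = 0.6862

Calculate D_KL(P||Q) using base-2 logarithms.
2.4929 bits

D_KL(P||Q) = Σ P(x) log₂(P(x)/Q(x))

Computing term by term:
  P(1)·log₂(P(1)/Q(1)) = 0.0099·log₂(0.0099/0.2367) = -0.04534
  P(2)·log₂(P(2)/Q(2)) = 0.8352·log₂(0.8352/0.0771) = 2.87085
  P(3)·log₂(P(3)/Q(3)) = 0.1549·log₂(0.1549/0.6862) = -0.33262

D_KL(P||Q) = -0.04534 + 2.87085 - 0.33262 = 2.49289 ≈ 2.4929 bits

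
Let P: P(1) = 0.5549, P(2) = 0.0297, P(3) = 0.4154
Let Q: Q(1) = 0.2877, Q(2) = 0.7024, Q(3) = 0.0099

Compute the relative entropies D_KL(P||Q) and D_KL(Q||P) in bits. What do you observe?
D_KL(P||Q) = 2.6297 bits, D_KL(Q||P) = 2.8796 bits. The two directions give different values (D_KL(Q||P) exceeds D_KL(P||Q) by 0.2499 bits): KL divergence is asymmetric.

D_KL(P||Q) = Σ P(x) log₂(P(x)/Q(x))

Computing term by term:
  P(1)·log₂(P(1)/Q(1)) = 0.5549·log₂(0.5549/0.2877) = 0.52586
  P(2)·log₂(P(2)/Q(2)) = 0.0297·log₂(0.0297/0.7024) = -0.13554
  P(3)·log₂(P(3)/Q(3)) = 0.4154·log₂(0.4154/0.0099) = 2.23939

D_KL(P||Q) = 0.52586 - 0.13554 + 2.23939 = 2.62971 ≈ 2.6297 bits

D_KL(Q||P) = Σ Q(x) log₂(Q(x)/P(x))

Computing term by term:
  Q(1)·log₂(Q(1)/P(1)) = 0.2877·log₂(0.2877/0.5549) = -0.27264
  Q(2)·log₂(Q(2)/P(2)) = 0.7024·log₂(0.7024/0.0297) = 3.20558
  Q(3)·log₂(Q(3)/P(3)) = 0.0099·log₂(0.0099/0.4154) = -0.05337

D_KL(Q||P) = -0.27264 + 3.20558 - 0.05337 = 2.87957 ≈ 2.8796 bits

These are NOT equal (difference: 0.2499 bits). KL divergence is asymmetric: D_KL(P||Q) ≠ D_KL(Q||P) in general.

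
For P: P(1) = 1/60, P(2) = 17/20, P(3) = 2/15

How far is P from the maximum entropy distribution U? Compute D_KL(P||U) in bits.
0.8996 bits

U(i) = 1/3 for all i

D_KL(P||U) = Σ P(x) log₂(P(x) / (1/3))
           = Σ P(x) log₂(P(x)) + log₂(3)
           = log₂(3) - H(P)

H(P) = -Σ P(x) log₂(P(x)):
  -P(1)·log₂(P(1)) = -(1/60)·log₂(1/60) = 0.09845
  -P(2)·log₂(P(2)) = -(17/20)·log₂(17/20) = 0.19930
  -P(3)·log₂(P(3)) = -(2/15)·log₂(2/15) = 0.38759
H(P) = 0.09845 + 0.19930 + 0.38759 = 0.68534 bits

log₂(3) = 1.58496 bits

D_KL(P||U) = 1.58496 - 0.68534 = 0.89962 ≈ 0.8996 bits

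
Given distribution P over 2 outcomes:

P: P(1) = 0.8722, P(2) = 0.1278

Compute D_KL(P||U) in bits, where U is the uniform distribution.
0.4486 bits

U(i) = 1/2 for all i

D_KL(P||U) = Σ P(x) log₂(P(x) / (1/2))
           = Σ P(x) log₂(P(x)) + log₂(2)
           = log₂(2) - H(P)

H(P) = -Σ P(x) log₂(P(x)):
  -P(1)·log₂(P(1)) = -(0.8722)·log₂(0.8722) = 0.17206
  -P(2)·log₂(P(2)) = -(0.1278)·log₂(0.1278) = 0.37932
H(P) = 0.17206 + 0.37932 = 0.55138 bits

log₂(2) = 1.00000 bits

D_KL(P||U) = 1.00000 - 0.55138 = 0.44862 ≈ 0.4486 bits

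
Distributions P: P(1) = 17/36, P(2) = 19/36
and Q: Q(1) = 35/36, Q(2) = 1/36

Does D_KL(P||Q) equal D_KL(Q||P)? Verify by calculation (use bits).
D_KL(P||Q) = 1.7500 bits, D_KL(Q||P) = 0.8949 bits. No — D_KL(P||Q) ≠ D_KL(Q||P) for this pair.

D_KL(P||Q) = Σ P(x) log₂(P(x)/Q(x))

Computing term by term:
  P(1)·log₂(P(1)/Q(1)) = (17/36)·log₂((17/36)/(35/36)) = -0.49197
  P(2)·log₂(P(2)/Q(2)) = (19/36)·log₂((19/36)/(1/36)) = 2.24196

D_KL(P||Q) = -0.49197 + 2.24196 = 1.74999 ≈ 1.7500 bits

D_KL(Q||P) = Σ Q(x) log₂(Q(x)/P(x))

Computing term by term:
  Q(1)·log₂(Q(1)/P(1)) = (35/36)·log₂((35/36)/(17/36)) = 1.01288
  Q(2)·log₂(Q(2)/P(2)) = (1/36)·log₂((1/36)/(19/36)) = -0.11800

D_KL(Q||P) = 1.01288 - 0.11800 = 0.89488 ≈ 0.8949 bits

These are NOT equal (difference: 0.8551 bits). KL divergence is asymmetric: D_KL(P||Q) ≠ D_KL(Q||P) in general.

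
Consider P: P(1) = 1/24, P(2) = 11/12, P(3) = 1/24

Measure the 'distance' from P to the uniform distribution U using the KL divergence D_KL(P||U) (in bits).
1.0878 bits

U(i) = 1/3 for all i

D_KL(P||U) = Σ P(x) log₂(P(x) / (1/3))
           = Σ P(x) log₂(P(x)) + log₂(3)
           = log₂(3) - H(P)

H(P) = -Σ P(x) log₂(P(x)):
  -P(1)·log₂(P(1)) = -(1/24)·log₂(1/24) = 0.19104
  -P(2)·log₂(P(2)) = -(11/12)·log₂(11/12) = 0.11507
  -P(3)·log₂(P(3)) = -(1/24)·log₂(1/24) = 0.19104
H(P) = 0.19104 + 0.11507 + 0.19104 = 0.49715 bits

log₂(3) = 1.58496 bits

D_KL(P||U) = 1.58496 - 0.49715 = 1.08781 ≈ 1.0878 bits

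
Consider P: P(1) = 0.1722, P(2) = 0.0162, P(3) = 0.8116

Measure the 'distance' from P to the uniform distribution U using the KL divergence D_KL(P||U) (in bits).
0.8072 bits

U(i) = 1/3 for all i

D_KL(P||U) = Σ P(x) log₂(P(x) / (1/3))
           = Σ P(x) log₂(P(x)) + log₂(3)
           = log₂(3) - H(P)

H(P) = -Σ P(x) log₂(P(x)):
  -P(1)·log₂(P(1)) = -(0.1722)·log₂(0.1722) = 0.43702
  -P(2)·log₂(P(2)) = -(0.0162)·log₂(0.0162) = 0.09636
  -P(3)·log₂(P(3)) = -(0.8116)·log₂(0.8116) = 0.24442
H(P) = 0.43702 + 0.09636 + 0.24442 = 0.77780 bits

log₂(3) = 1.58496 bits

D_KL(P||U) = 1.58496 - 0.77780 = 0.80716 ≈ 0.8072 bits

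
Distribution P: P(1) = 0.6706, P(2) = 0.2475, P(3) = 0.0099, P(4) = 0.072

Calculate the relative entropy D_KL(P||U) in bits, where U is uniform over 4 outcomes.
0.7756 bits

U(i) = 1/4 for all i

D_KL(P||U) = Σ P(x) log₂(P(x) / (1/4))
           = Σ P(x) log₂(P(x)) + log₂(4)
           = log₂(4) - H(P)

H(P) = -Σ P(x) log₂(P(x)):
  -P(1)·log₂(P(1)) = -(0.6706)·log₂(0.6706) = 0.38658
  -P(2)·log₂(P(2)) = -(0.2475)·log₂(0.2475) = 0.49859
  -P(3)·log₂(P(3)) = -(0.0099)·log₂(0.0099) = 0.06592
  -P(4)·log₂(P(4)) = -(0.072)·log₂(0.072) = 0.27330
H(P) = 0.38658 + 0.49859 + 0.06592 + 0.27330 = 1.22439 bits

log₂(4) = 2.00000 bits

D_KL(P||U) = 2.00000 - 1.22439 = 0.77561 ≈ 0.7756 bits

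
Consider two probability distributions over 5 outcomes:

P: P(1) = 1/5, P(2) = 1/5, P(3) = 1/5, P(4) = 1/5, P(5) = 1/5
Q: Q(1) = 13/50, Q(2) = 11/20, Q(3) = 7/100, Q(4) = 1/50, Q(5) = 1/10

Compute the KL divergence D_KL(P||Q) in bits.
0.7997 bits

D_KL(P||Q) = Σ P(x) log₂(P(x)/Q(x))

Computing term by term:
  P(1)·log₂(P(1)/Q(1)) = (1/5)·log₂((1/5)/(13/50)) = -0.07570
  P(2)·log₂(P(2)/Q(2)) = (1/5)·log₂((1/5)/(11/20)) = -0.29189
  P(3)·log₂(P(3)/Q(3)) = (1/5)·log₂((1/5)/(7/100)) = 0.30291
  P(4)·log₂(P(4)/Q(4)) = (1/5)·log₂((1/5)/(1/50)) = 0.66439
  P(5)·log₂(P(5)/Q(5)) = (1/5)·log₂((1/5)/(1/10)) = 0.20000

D_KL(P||Q) = -0.07570 - 0.29189 + 0.30291 + 0.66439 + 0.20000 = 0.79971 ≈ 0.7997 bits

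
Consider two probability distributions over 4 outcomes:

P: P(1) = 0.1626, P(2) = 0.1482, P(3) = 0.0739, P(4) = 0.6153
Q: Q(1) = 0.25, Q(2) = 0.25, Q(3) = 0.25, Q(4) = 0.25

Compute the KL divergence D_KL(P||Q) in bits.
0.4569 bits

D_KL(P||Q) = Σ P(x) log₂(P(x)/Q(x))

Computing term by term:
  P(1)·log₂(P(1)/Q(1)) = 0.1626·log₂(0.1626/0.25) = -0.10091
  P(2)·log₂(P(2)/Q(2)) = 0.1482·log₂(0.1482/0.25) = -0.11180
  P(3)·log₂(P(3)/Q(3)) = 0.0739·log₂(0.0739/0.25) = -0.12994
  P(4)·log₂(P(4)/Q(4)) = 0.6153·log₂(0.6153/0.25) = 0.79950

D_KL(P||Q) = -0.10091 - 0.11180 - 0.12994 + 0.79950 = 0.45685 ≈ 0.4569 bits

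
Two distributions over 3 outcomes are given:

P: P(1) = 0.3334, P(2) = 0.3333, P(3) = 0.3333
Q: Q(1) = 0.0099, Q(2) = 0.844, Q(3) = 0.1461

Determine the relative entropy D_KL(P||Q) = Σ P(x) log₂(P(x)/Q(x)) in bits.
1.6414 bits

D_KL(P||Q) = Σ P(x) log₂(P(x)/Q(x))

Computing term by term:
  P(1)·log₂(P(1)/Q(1)) = 0.3334·log₂(0.3334/0.0099) = 1.69157
  P(2)·log₂(P(2)/Q(2)) = 0.3333·log₂(0.3333/0.844) = -0.44676
  P(3)·log₂(P(3)/Q(3)) = 0.3333·log₂(0.3333/0.1461) = 0.39658

D_KL(P||Q) = 1.69157 - 0.44676 + 0.39658 = 1.64139 ≈ 1.6414 bits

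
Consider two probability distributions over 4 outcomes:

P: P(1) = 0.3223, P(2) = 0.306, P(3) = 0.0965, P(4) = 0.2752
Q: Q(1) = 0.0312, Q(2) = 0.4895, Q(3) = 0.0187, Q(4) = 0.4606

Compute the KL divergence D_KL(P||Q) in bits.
0.9023 bits

D_KL(P||Q) = Σ P(x) log₂(P(x)/Q(x))

Computing term by term:
  P(1)·log₂(P(1)/Q(1)) = 0.3223·log₂(0.3223/0.0312) = 1.08576
  P(2)·log₂(P(2)/Q(2)) = 0.306·log₂(0.306/0.4895) = -0.20740
  P(3)·log₂(P(3)/Q(3)) = 0.0965·log₂(0.0965/0.0187) = 0.22846
  P(4)·log₂(P(4)/Q(4)) = 0.2752·log₂(0.2752/0.4606) = -0.20448

D_KL(P||Q) = 1.08576 - 0.20740 + 0.22846 - 0.20448 = 0.90234 ≈ 0.9023 bits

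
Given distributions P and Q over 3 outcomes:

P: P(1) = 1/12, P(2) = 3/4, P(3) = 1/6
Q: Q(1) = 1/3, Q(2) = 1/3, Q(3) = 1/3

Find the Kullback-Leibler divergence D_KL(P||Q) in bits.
0.5441 bits

D_KL(P||Q) = Σ P(x) log₂(P(x)/Q(x))

Computing term by term:
  P(1)·log₂(P(1)/Q(1)) = (1/12)·log₂((1/12)/(1/3)) = -0.16667
  P(2)·log₂(P(2)/Q(2)) = (3/4)·log₂((3/4)/(1/3)) = 0.87744
  P(3)·log₂(P(3)/Q(3)) = (1/6)·log₂((1/6)/(1/3)) = -0.16667

D_KL(P||Q) = -0.16667 + 0.87744 - 0.16667 = 0.54410 ≈ 0.5441 bits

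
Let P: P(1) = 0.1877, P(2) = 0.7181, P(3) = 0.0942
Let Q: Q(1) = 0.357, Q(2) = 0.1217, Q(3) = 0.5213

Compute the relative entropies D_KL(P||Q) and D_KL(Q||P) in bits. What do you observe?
D_KL(P||Q) = 1.4323 bits, D_KL(Q||P) = 1.3062 bits. The two directions give different values (D_KL(P||Q) exceeds D_KL(Q||P) by 0.1261 bits): KL divergence is asymmetric.

D_KL(P||Q) = Σ P(x) log₂(P(x)/Q(x))

Computing term by term:
  P(1)·log₂(P(1)/Q(1)) = 0.1877·log₂(0.1877/0.357) = -0.17409
  P(2)·log₂(P(2)/Q(2)) = 0.7181·log₂(0.7181/0.1217) = 1.83895
  P(3)·log₂(P(3)/Q(3)) = 0.0942·log₂(0.0942/0.5213) = -0.23252

D_KL(P||Q) = -0.17409 + 1.83895 - 0.23252 = 1.43234 ≈ 1.4323 bits

D_KL(Q||P) = Σ Q(x) log₂(Q(x)/P(x))

Computing term by term:
  Q(1)·log₂(Q(1)/P(1)) = 0.357·log₂(0.357/0.1877) = 0.33112
  Q(2)·log₂(Q(2)/P(2)) = 0.1217·log₂(0.1217/0.7181) = -0.31166
  Q(3)·log₂(Q(3)/P(3)) = 0.5213·log₂(0.5213/0.0942) = 1.28673

D_KL(Q||P) = 0.33112 - 0.31166 + 1.28673 = 1.30619 ≈ 1.3062 bits

These are NOT equal (difference: 0.1261 bits). KL divergence is asymmetric: D_KL(P||Q) ≠ D_KL(Q||P) in general.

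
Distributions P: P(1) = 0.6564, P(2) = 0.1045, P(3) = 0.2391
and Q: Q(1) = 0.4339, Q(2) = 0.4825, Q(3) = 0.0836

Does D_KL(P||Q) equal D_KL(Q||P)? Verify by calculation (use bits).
D_KL(P||Q) = 0.5239 bits, D_KL(Q||P) = 0.6790 bits. No — D_KL(P||Q) ≠ D_KL(Q||P) for this pair.

D_KL(P||Q) = Σ P(x) log₂(P(x)/Q(x))

Computing term by term:
  P(1)·log₂(P(1)/Q(1)) = 0.6564·log₂(0.6564/0.4339) = 0.39201
  P(2)·log₂(P(2)/Q(2)) = 0.1045·log₂(0.1045/0.4825) = -0.23063
  P(3)·log₂(P(3)/Q(3)) = 0.2391·log₂(0.2391/0.0836) = 0.36248

D_KL(P||Q) = 0.39201 - 0.23063 + 0.36248 = 0.52386 ≈ 0.5239 bits

D_KL(Q||P) = Σ Q(x) log₂(Q(x)/P(x))

Computing term by term:
  Q(1)·log₂(Q(1)/P(1)) = 0.4339·log₂(0.4339/0.6564) = -0.25913
  Q(2)·log₂(Q(2)/P(2)) = 0.4825·log₂(0.4825/0.1045) = 1.06489
  Q(3)·log₂(Q(3)/P(3)) = 0.0836·log₂(0.0836/0.2391) = -0.12674

D_KL(Q||P) = -0.25913 + 1.06489 - 0.12674 = 0.67902 ≈ 0.6790 bits

These are NOT equal (difference: 0.1551 bits). KL divergence is asymmetric: D_KL(P||Q) ≠ D_KL(Q||P) in general.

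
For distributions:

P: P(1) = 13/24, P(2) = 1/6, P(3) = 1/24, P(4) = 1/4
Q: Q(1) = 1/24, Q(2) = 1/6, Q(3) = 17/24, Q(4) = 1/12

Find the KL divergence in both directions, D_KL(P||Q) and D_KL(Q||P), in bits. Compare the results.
D_KL(P||Q) = 2.2303 bits, D_KL(Q||P) = 2.6090 bits. D_KL(Q||P) is larger than D_KL(P||Q) by 0.3787 bits; the two directions differ.

D_KL(P||Q) = Σ P(x) log₂(P(x)/Q(x))

Computing term by term:
  P(1)·log₂(P(1)/Q(1)) = (13/24)·log₂((13/24)/(1/24)) = 2.00440
  P(2)·log₂(P(2)/Q(2)) = (1/6)·log₂((1/6)/(1/6)) = 0.00000
  P(3)·log₂(P(3)/Q(3)) = (1/24)·log₂((1/24)/(17/24)) = -0.17031
  P(4)·log₂(P(4)/Q(4)) = (1/4)·log₂((1/4)/(1/12)) = 0.39624

D_KL(P||Q) = 2.00440 + 0.00000 - 0.17031 + 0.39624 = 2.23033 ≈ 2.2303 bits

D_KL(Q||P) = Σ Q(x) log₂(Q(x)/P(x))

Computing term by term:
  Q(1)·log₂(Q(1)/P(1)) = (1/24)·log₂((1/24)/(13/24)) = -0.15418
  Q(2)·log₂(Q(2)/P(2)) = (1/6)·log₂((1/6)/(1/6)) = 0.00000
  Q(3)·log₂(Q(3)/P(3)) = (17/24)·log₂((17/24)/(1/24)) = 2.89529
  Q(4)·log₂(Q(4)/P(4)) = (1/12)·log₂((1/12)/(1/4)) = -0.13208

D_KL(Q||P) = -0.15418 + 0.00000 + 2.89529 - 0.13208 = 2.60903 ≈ 2.6090 bits

These are NOT equal (difference: 0.3787 bits). KL divergence is asymmetric: D_KL(P||Q) ≠ D_KL(Q||P) in general.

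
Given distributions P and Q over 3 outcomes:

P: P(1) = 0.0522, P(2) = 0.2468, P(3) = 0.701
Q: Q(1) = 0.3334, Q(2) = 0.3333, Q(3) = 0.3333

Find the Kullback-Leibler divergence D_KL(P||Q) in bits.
0.5053 bits

D_KL(P||Q) = Σ P(x) log₂(P(x)/Q(x))

Computing term by term:
  P(1)·log₂(P(1)/Q(1)) = 0.0522·log₂(0.0522/0.3334) = -0.13964
  P(2)·log₂(P(2)/Q(2)) = 0.2468·log₂(0.2468/0.3333) = -0.10698
  P(3)·log₂(P(3)/Q(3)) = 0.701·log₂(0.701/0.3333) = 0.75189

D_KL(P||Q) = -0.13964 - 0.10698 + 0.75189 = 0.50527 ≈ 0.5053 bits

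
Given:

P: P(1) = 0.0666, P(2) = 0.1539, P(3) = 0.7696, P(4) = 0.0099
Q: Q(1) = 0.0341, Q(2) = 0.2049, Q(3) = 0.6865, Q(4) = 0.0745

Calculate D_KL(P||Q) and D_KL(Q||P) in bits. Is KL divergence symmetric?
D_KL(P||Q) = 0.0988 bits, D_KL(Q||P) = 0.1554 bits. No, KL divergence is not symmetric.

D_KL(P||Q) = Σ P(x) log₂(P(x)/Q(x))

Computing term by term:
  P(1)·log₂(P(1)/Q(1)) = 0.0666·log₂(0.0666/0.0341) = 0.06432
  P(2)·log₂(P(2)/Q(2)) = 0.1539·log₂(0.1539/0.2049) = -0.06355
  P(3)·log₂(P(3)/Q(3)) = 0.7696·log₂(0.7696/0.6865) = 0.12687
  P(4)·log₂(P(4)/Q(4)) = 0.0099·log₂(0.0099/0.0745) = -0.02883

D_KL(P||Q) = 0.06432 - 0.06355 + 0.12687 - 0.02883 = 0.09881 ≈ 0.0988 bits

D_KL(Q||P) = Σ Q(x) log₂(Q(x)/P(x))

Computing term by term:
  Q(1)·log₂(Q(1)/P(1)) = 0.0341·log₂(0.0341/0.0666) = -0.03293
  Q(2)·log₂(Q(2)/P(2)) = 0.2049·log₂(0.2049/0.1539) = 0.08461
  Q(3)·log₂(Q(3)/P(3)) = 0.6865·log₂(0.6865/0.7696) = -0.11317
  Q(4)·log₂(Q(4)/P(4)) = 0.0745·log₂(0.0745/0.0099) = 0.21692

D_KL(Q||P) = -0.03293 + 0.08461 - 0.11317 + 0.21692 = 0.15543 ≈ 0.1554 bits

These are NOT equal (difference: 0.0566 bits). KL divergence is asymmetric: D_KL(P||Q) ≠ D_KL(Q||P) in general.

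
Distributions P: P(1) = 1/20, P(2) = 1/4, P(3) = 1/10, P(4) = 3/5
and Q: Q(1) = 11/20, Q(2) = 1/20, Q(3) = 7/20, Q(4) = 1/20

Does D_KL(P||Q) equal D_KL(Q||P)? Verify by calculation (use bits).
D_KL(P||Q) = 2.3778 bits, D_KL(Q||P) = 2.2399 bits. No — D_KL(P||Q) ≠ D_KL(Q||P) for this pair.

D_KL(P||Q) = Σ P(x) log₂(P(x)/Q(x))

Computing term by term:
  P(1)·log₂(P(1)/Q(1)) = (1/20)·log₂((1/20)/(11/20)) = -0.17297
  P(2)·log₂(P(2)/Q(2)) = (1/4)·log₂((1/4)/(1/20)) = 0.58048
  P(3)·log₂(P(3)/Q(3)) = (1/10)·log₂((1/10)/(7/20)) = -0.18074
  P(4)·log₂(P(4)/Q(4)) = (3/5)·log₂((3/5)/(1/20)) = 2.15098

D_KL(P||Q) = -0.17297 + 0.58048 - 0.18074 + 2.15098 = 2.37775 ≈ 2.3778 bits

D_KL(Q||P) = Σ Q(x) log₂(Q(x)/P(x))

Computing term by term:
  Q(1)·log₂(Q(1)/P(1)) = (11/20)·log₂((11/20)/(1/20)) = 1.90269
  Q(2)·log₂(Q(2)/P(2)) = (1/20)·log₂((1/20)/(1/4)) = -0.11610
  Q(3)·log₂(Q(3)/P(3)) = (7/20)·log₂((7/20)/(1/10)) = 0.63257
  Q(4)·log₂(Q(4)/P(4)) = (1/20)·log₂((1/20)/(3/5)) = -0.17925

D_KL(Q||P) = 1.90269 - 0.11610 + 0.63257 - 0.17925 = 2.23991 ≈ 2.2399 bits

These are NOT equal (difference: 0.1379 bits). KL divergence is asymmetric: D_KL(P||Q) ≠ D_KL(Q||P) in general.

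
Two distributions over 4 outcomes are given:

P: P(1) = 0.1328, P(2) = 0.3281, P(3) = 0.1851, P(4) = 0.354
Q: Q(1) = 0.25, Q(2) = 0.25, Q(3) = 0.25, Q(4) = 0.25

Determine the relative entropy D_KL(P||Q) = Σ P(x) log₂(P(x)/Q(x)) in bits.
0.1049 bits

D_KL(P||Q) = Σ P(x) log₂(P(x)/Q(x))

Computing term by term:
  P(1)·log₂(P(1)/Q(1)) = 0.1328·log₂(0.1328/0.25) = -0.12120
  P(2)·log₂(P(2)/Q(2)) = 0.3281·log₂(0.3281/0.25) = 0.12868
  P(3)·log₂(P(3)/Q(3)) = 0.1851·log₂(0.1851/0.25) = -0.08026
  P(4)·log₂(P(4)/Q(4)) = 0.354·log₂(0.354/0.25) = 0.17764

D_KL(P||Q) = -0.12120 + 0.12868 - 0.08026 + 0.17764 = 0.10486 ≈ 0.1049 bits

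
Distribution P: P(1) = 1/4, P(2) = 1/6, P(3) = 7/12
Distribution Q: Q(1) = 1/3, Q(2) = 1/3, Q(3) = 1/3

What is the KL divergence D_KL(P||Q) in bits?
0.2005 bits

D_KL(P||Q) = Σ P(x) log₂(P(x)/Q(x))

Computing term by term:
  P(1)·log₂(P(1)/Q(1)) = (1/4)·log₂((1/4)/(1/3)) = -0.10376
  P(2)·log₂(P(2)/Q(2)) = (1/6)·log₂((1/6)/(1/3)) = -0.16667
  P(3)·log₂(P(3)/Q(3)) = (7/12)·log₂((7/12)/(1/3)) = 0.47096

D_KL(P||Q) = -0.10376 - 0.16667 + 0.47096 = 0.20053 ≈ 0.2005 bits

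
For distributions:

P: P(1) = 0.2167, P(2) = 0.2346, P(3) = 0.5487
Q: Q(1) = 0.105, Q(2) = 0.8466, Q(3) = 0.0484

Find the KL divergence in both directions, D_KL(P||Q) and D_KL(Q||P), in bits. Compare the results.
D_KL(P||Q) = 1.7142 bits, D_KL(Q||P) = 1.2882 bits. D_KL(P||Q) is larger than D_KL(Q||P) by 0.4260 bits; the two directions differ.

D_KL(P||Q) = Σ P(x) log₂(P(x)/Q(x))

Computing term by term:
  P(1)·log₂(P(1)/Q(1)) = 0.2167·log₂(0.2167/0.105) = 0.22652
  P(2)·log₂(P(2)/Q(2)) = 0.2346·log₂(0.2346/0.8466) = -0.43436
  P(3)·log₂(P(3)/Q(3)) = 0.5487·log₂(0.5487/0.0484) = 1.92206

D_KL(P||Q) = 0.22652 - 0.43436 + 1.92206 = 1.71422 ≈ 1.7142 bits

D_KL(Q||P) = Σ Q(x) log₂(Q(x)/P(x))

Computing term by term:
  Q(1)·log₂(Q(1)/P(1)) = 0.105·log₂(0.105/0.2167) = -0.10976
  Q(2)·log₂(Q(2)/P(2)) = 0.8466·log₂(0.8466/0.2346) = 1.56746
  Q(3)·log₂(Q(3)/P(3)) = 0.0484·log₂(0.0484/0.5487) = -0.16954

D_KL(Q||P) = -0.10976 + 1.56746 - 0.16954 = 1.28816 ≈ 1.2882 bits

These are NOT equal (difference: 0.4260 bits). KL divergence is asymmetric: D_KL(P||Q) ≠ D_KL(Q||P) in general.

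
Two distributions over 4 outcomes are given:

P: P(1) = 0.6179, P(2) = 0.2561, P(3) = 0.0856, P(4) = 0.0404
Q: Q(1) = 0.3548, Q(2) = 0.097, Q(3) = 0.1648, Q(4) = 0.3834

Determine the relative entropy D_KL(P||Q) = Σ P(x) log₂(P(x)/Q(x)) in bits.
0.6412 bits

D_KL(P||Q) = Σ P(x) log₂(P(x)/Q(x))

Computing term by term:
  P(1)·log₂(P(1)/Q(1)) = 0.6179·log₂(0.6179/0.3548) = 0.49455
  P(2)·log₂(P(2)/Q(2)) = 0.2561·log₂(0.2561/0.097) = 0.35871
  P(3)·log₂(P(3)/Q(3)) = 0.0856·log₂(0.0856/0.1648) = -0.08089
  P(4)·log₂(P(4)/Q(4)) = 0.0404·log₂(0.0404/0.3834) = -0.13116

D_KL(P||Q) = 0.49455 + 0.35871 - 0.08089 - 0.13116 = 0.64121 ≈ 0.6412 bits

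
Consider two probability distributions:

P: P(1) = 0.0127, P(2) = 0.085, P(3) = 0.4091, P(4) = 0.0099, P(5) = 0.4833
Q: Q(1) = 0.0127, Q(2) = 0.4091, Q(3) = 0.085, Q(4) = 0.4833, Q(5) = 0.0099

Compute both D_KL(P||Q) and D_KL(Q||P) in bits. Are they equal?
D_KL(P||Q) = 3.3902 bits, D_KL(Q||P) = 3.3902 bits. Yes, in this case they are equal (although KL divergence is not symmetric in general).

D_KL(P||Q) = Σ P(x) log₂(P(x)/Q(x))

Computing term by term:
  P(1)·log₂(P(1)/Q(1)) = 0.0127·log₂(0.0127/0.0127) = 0.00000
  P(2)·log₂(P(2)/Q(2)) = 0.085·log₂(0.085/0.4091) = -0.19269
  P(3)·log₂(P(3)/Q(3)) = 0.4091·log₂(0.4091/0.085) = 0.92740
  P(4)·log₂(P(4)/Q(4)) = 0.0099·log₂(0.0099/0.4833) = -0.05553
  P(5)·log₂(P(5)/Q(5)) = 0.4833·log₂(0.4833/0.0099) = 2.71100

D_KL(P||Q) = 0.00000 - 0.19269 + 0.92740 - 0.05553 + 2.71100 = 3.39018 ≈ 3.3902 bits

D_KL(Q||P) = Σ Q(x) log₂(Q(x)/P(x))

Computing term by term:
  Q(1)·log₂(Q(1)/P(1)) = 0.0127·log₂(0.0127/0.0127) = 0.00000
  Q(2)·log₂(Q(2)/P(2)) = 0.4091·log₂(0.4091/0.085) = 0.92740
  Q(3)·log₂(Q(3)/P(3)) = 0.085·log₂(0.085/0.4091) = -0.19269
  Q(4)·log₂(Q(4)/P(4)) = 0.4833·log₂(0.4833/0.0099) = 2.71100
  Q(5)·log₂(Q(5)/P(5)) = 0.0099·log₂(0.0099/0.4833) = -0.05553

D_KL(Q||P) = 0.00000 + 0.92740 - 0.19269 + 2.71100 - 0.05553 = 3.39018 ≈ 3.3902 bits

These ARE equal here. Q is P with outcomes relabeled (Q(2) = P(3), Q(3) = P(2), Q(4) = P(5), Q(5) = P(4)) by a relabeling that is its own inverse, so the two sums contain exactly the same terms in a different order. This is a special case — KL divergence is not symmetric in general: D_KL(P||Q) ≠ D_KL(Q||P) for most P, Q.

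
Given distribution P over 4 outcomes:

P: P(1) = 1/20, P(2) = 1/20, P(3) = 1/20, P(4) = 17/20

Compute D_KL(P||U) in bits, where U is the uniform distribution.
1.1524 bits

U(i) = 1/4 for all i

D_KL(P||U) = Σ P(x) log₂(P(x) / (1/4))
           = Σ P(x) log₂(P(x)) + log₂(4)
           = log₂(4) - H(P)

H(P) = -Σ P(x) log₂(P(x)):
  -P(1)·log₂(P(1)) = -(1/20)·log₂(1/20) = 0.21610
  -P(2)·log₂(P(2)) = -(1/20)·log₂(1/20) = 0.21610
  -P(3)·log₂(P(3)) = -(1/20)·log₂(1/20) = 0.21610
  -P(4)·log₂(P(4)) = -(17/20)·log₂(17/20) = 0.19930
H(P) = 0.21610 + 0.21610 + 0.21610 + 0.19930 = 0.84760 bits

log₂(4) = 2.00000 bits

D_KL(P||U) = 2.00000 - 0.84760 = 1.15240 ≈ 1.1524 bits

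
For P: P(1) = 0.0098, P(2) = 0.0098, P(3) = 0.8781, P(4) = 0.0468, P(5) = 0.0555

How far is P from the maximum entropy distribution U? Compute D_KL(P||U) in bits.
1.5882 bits

U(i) = 1/5 for all i

D_KL(P||U) = Σ P(x) log₂(P(x) / (1/5))
           = Σ P(x) log₂(P(x)) + log₂(5)
           = log₂(5) - H(P)

H(P) = -Σ P(x) log₂(P(x)):
  -P(1)·log₂(P(1)) = -(0.0098)·log₂(0.0098) = 0.06540
  -P(2)·log₂(P(2)) = -(0.0098)·log₂(0.0098) = 0.06540
  -P(3)·log₂(P(3)) = -(0.8781)·log₂(0.8781) = 0.16468
  -P(4)·log₂(P(4)) = -(0.0468)·log₂(0.0468) = 0.20673
  -P(5)·log₂(P(5)) = -(0.0555)·log₂(0.0555) = 0.23151
H(P) = 0.06540 + 0.06540 + 0.16468 + 0.20673 + 0.23151 = 0.73372 bits

log₂(5) = 2.32193 bits

D_KL(P||U) = 2.32193 - 0.73372 = 1.58821 ≈ 1.5882 bits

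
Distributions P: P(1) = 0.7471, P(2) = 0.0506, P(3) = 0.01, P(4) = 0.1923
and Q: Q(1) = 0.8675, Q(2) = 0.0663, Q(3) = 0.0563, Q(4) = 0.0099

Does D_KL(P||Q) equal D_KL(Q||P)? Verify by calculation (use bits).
D_KL(P||Q) = 0.6173 bits, D_KL(Q||P) = 0.3108 bits. No — D_KL(P||Q) ≠ D_KL(Q||P) for this pair.

D_KL(P||Q) = Σ P(x) log₂(P(x)/Q(x))

Computing term by term:
  P(1)·log₂(P(1)/Q(1)) = 0.7471·log₂(0.7471/0.8675) = -0.16105
  P(2)·log₂(P(2)/Q(2)) = 0.0506·log₂(0.0506/0.0663) = -0.01973
  P(3)·log₂(P(3)/Q(3)) = 0.01·log₂(0.01/0.0563) = -0.02493
  P(4)·log₂(P(4)/Q(4)) = 0.1923·log₂(0.1923/0.0099) = 0.82300

D_KL(P||Q) = -0.16105 - 0.01973 - 0.02493 + 0.82300 = 0.61729 ≈ 0.6173 bits

D_KL(Q||P) = Σ Q(x) log₂(Q(x)/P(x))

Computing term by term:
  Q(1)·log₂(Q(1)/P(1)) = 0.8675·log₂(0.8675/0.7471) = 0.18700
  Q(2)·log₂(Q(2)/P(2)) = 0.0663·log₂(0.0663/0.0506) = 0.02585
  Q(3)·log₂(Q(3)/P(3)) = 0.0563·log₂(0.0563/0.01) = 0.14036
  Q(4)·log₂(Q(4)/P(4)) = 0.0099·log₂(0.0099/0.1923) = -0.04237

D_KL(Q||P) = 0.18700 + 0.02585 + 0.14036 - 0.04237 = 0.31084 ≈ 0.3108 bits

These are NOT equal (difference: 0.3065 bits). KL divergence is asymmetric: D_KL(P||Q) ≠ D_KL(Q||P) in general.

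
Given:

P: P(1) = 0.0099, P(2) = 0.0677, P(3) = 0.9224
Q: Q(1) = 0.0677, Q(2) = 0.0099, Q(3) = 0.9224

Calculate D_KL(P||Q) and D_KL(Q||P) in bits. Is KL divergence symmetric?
D_KL(P||Q) = 0.1603 bits, D_KL(Q||P) = 0.1603 bits. The two values coincide for this particular pair, but no — KL divergence is not symmetric in general.

D_KL(P||Q) = Σ P(x) log₂(P(x)/Q(x))

Computing term by term:
  P(1)·log₂(P(1)/Q(1)) = 0.0099·log₂(0.0099/0.0677) = -0.02746
  P(2)·log₂(P(2)/Q(2)) = 0.0677·log₂(0.0677/0.0099) = 0.18778
  P(3)·log₂(P(3)/Q(3)) = 0.9224·log₂(0.9224/0.9224) = 0.00000

D_KL(P||Q) = -0.02746 + 0.18778 + 0.00000 = 0.16032 ≈ 0.1603 bits

D_KL(Q||P) = Σ Q(x) log₂(Q(x)/P(x))

Computing term by term:
  Q(1)·log₂(Q(1)/P(1)) = 0.0677·log₂(0.0677/0.0099) = 0.18778
  Q(2)·log₂(Q(2)/P(2)) = 0.0099·log₂(0.0099/0.0677) = -0.02746
  Q(3)·log₂(Q(3)/P(3)) = 0.9224·log₂(0.9224/0.9224) = 0.00000

D_KL(Q||P) = 0.18778 - 0.02746 + 0.00000 = 0.16032 ≈ 0.1603 bits

These ARE equal here. Q is P with outcomes relabeled (Q(1) = P(2), Q(2) = P(1)) by a relabeling that is its own inverse, so the two sums contain exactly the same terms in a different order. This is a special case — KL divergence is not symmetric in general: D_KL(P||Q) ≠ D_KL(Q||P) for most P, Q.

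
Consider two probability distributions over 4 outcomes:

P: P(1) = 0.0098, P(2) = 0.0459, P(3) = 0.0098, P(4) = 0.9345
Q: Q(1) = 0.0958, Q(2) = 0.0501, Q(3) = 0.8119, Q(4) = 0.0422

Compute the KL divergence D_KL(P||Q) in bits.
4.0757 bits

D_KL(P||Q) = Σ P(x) log₂(P(x)/Q(x))

Computing term by term:
  P(1)·log₂(P(1)/Q(1)) = 0.0098·log₂(0.0098/0.0958) = -0.03223
  P(2)·log₂(P(2)/Q(2)) = 0.0459·log₂(0.0459/0.0501) = -0.00580
  P(3)·log₂(P(3)/Q(3)) = 0.0098·log₂(0.0098/0.8119) = -0.06245
  P(4)·log₂(P(4)/Q(4)) = 0.9345·log₂(0.9345/0.0422) = 4.17617

D_KL(P||Q) = -0.03223 - 0.00580 - 0.06245 + 4.17617 = 4.07569 ≈ 4.0757 bits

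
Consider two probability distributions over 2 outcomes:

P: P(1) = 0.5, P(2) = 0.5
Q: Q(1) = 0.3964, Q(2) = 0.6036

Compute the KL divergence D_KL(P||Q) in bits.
0.0317 bits

D_KL(P||Q) = Σ P(x) log₂(P(x)/Q(x))

Computing term by term:
  P(1)·log₂(P(1)/Q(1)) = 0.5·log₂(0.5/0.3964) = 0.16749
  P(2)·log₂(P(2)/Q(2)) = 0.5·log₂(0.5/0.6036) = -0.13583

D_KL(P||Q) = 0.16749 - 0.13583 = 0.03166 ≈ 0.0317 bits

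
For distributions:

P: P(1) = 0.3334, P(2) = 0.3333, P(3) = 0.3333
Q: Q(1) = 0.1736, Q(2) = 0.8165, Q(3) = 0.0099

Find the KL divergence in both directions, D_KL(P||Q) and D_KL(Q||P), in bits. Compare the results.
D_KL(P||Q) = 1.5740 bits, D_KL(Q||P) = 0.8418 bits. D_KL(P||Q) is larger than D_KL(Q||P) by 0.7322 bits; the two directions differ.

D_KL(P||Q) = Σ P(x) log₂(P(x)/Q(x))

Computing term by term:
  P(1)·log₂(P(1)/Q(1)) = 0.3334·log₂(0.3334/0.1736) = 0.31389
  P(2)·log₂(P(2)/Q(2)) = 0.3333·log₂(0.3333/0.8165) = -0.43083
  P(3)·log₂(P(3)/Q(3)) = 0.3333·log₂(0.3333/0.0099) = 1.69091

D_KL(P||Q) = 0.31389 - 0.43083 + 1.69091 = 1.57397 ≈ 1.5740 bits

D_KL(Q||P) = Σ Q(x) log₂(Q(x)/P(x))

Computing term by term:
  Q(1)·log₂(Q(1)/P(1)) = 0.1736·log₂(0.1736/0.3334) = -0.16344
  Q(2)·log₂(Q(2)/P(2)) = 0.8165·log₂(0.8165/0.3333) = 1.05543
  Q(3)·log₂(Q(3)/P(3)) = 0.0099·log₂(0.0099/0.3333) = -0.05023

D_KL(Q||P) = -0.16344 + 1.05543 - 0.05023 = 0.84176 ≈ 0.8418 bits

These are NOT equal (difference: 0.7322 bits). KL divergence is asymmetric: D_KL(P||Q) ≠ D_KL(Q||P) in general.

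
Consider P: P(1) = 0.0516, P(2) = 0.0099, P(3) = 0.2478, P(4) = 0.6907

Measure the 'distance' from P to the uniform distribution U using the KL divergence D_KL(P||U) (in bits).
0.8459 bits

U(i) = 1/4 for all i

D_KL(P||U) = Σ P(x) log₂(P(x) / (1/4))
           = Σ P(x) log₂(P(x)) + log₂(4)
           = log₂(4) - H(P)

H(P) = -Σ P(x) log₂(P(x)):
  -P(1)·log₂(P(1)) = -(0.0516)·log₂(0.0516) = 0.22067
  -P(2)·log₂(P(2)) = -(0.0099)·log₂(0.0099) = 0.06592
  -P(3)·log₂(P(3)) = -(0.2478)·log₂(0.2478) = 0.49876
  -P(4)·log₂(P(4)) = -(0.6907)·log₂(0.6907) = 0.36874
H(P) = 0.22067 + 0.06592 + 0.49876 + 0.36874 = 1.15409 bits

log₂(4) = 2.00000 bits

D_KL(P||U) = 2.00000 - 1.15409 = 0.84591 ≈ 0.8459 bits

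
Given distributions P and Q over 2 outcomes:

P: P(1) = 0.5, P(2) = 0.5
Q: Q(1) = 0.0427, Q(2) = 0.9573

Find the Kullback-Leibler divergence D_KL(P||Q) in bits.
1.3063 bits

D_KL(P||Q) = Σ P(x) log₂(P(x)/Q(x))

Computing term by term:
  P(1)·log₂(P(1)/Q(1)) = 0.5·log₂(0.5/0.0427) = 1.77481
  P(2)·log₂(P(2)/Q(2)) = 0.5·log₂(0.5/0.9573) = -0.46852

D_KL(P||Q) = 1.77481 - 0.46852 = 1.30629 ≈ 1.3063 bits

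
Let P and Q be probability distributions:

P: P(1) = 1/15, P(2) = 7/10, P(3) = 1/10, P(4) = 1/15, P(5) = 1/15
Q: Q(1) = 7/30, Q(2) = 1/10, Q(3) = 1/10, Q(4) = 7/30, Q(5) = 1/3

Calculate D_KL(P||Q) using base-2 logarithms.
1.5694 bits

D_KL(P||Q) = Σ P(x) log₂(P(x)/Q(x))

Computing term by term:
  P(1)·log₂(P(1)/Q(1)) = (1/15)·log₂((1/15)/(7/30)) = -0.12049
  P(2)·log₂(P(2)/Q(2)) = (7/10)·log₂((7/10)/(1/10)) = 1.96515
  P(3)·log₂(P(3)/Q(3)) = (1/10)·log₂((1/10)/(1/10)) = 0.00000
  P(4)·log₂(P(4)/Q(4)) = (1/15)·log₂((1/15)/(7/30)) = -0.12049
  P(5)·log₂(P(5)/Q(5)) = (1/15)·log₂((1/15)/(1/3)) = -0.15480

D_KL(P||Q) = -0.12049 + 1.96515 + 0.00000 - 0.12049 - 0.15480 = 1.56937 ≈ 1.5694 bits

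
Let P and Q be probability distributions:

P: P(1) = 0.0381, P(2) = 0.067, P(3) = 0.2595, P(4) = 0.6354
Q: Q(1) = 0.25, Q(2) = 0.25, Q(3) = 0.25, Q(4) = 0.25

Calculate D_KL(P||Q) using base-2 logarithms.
0.6384 bits

D_KL(P||Q) = Σ P(x) log₂(P(x)/Q(x))

Computing term by term:
  P(1)·log₂(P(1)/Q(1)) = 0.0381·log₂(0.0381/0.25) = -0.10341
  P(2)·log₂(P(2)/Q(2)) = 0.067·log₂(0.067/0.25) = -0.12728
  P(3)·log₂(P(3)/Q(3)) = 0.2595·log₂(0.2595/0.25) = 0.01396
  P(4)·log₂(P(4)/Q(4)) = 0.6354·log₂(0.6354/0.25) = 0.85508

D_KL(P||Q) = -0.10341 - 0.12728 + 0.01396 + 0.85508 = 0.63835 ≈ 0.6384 bits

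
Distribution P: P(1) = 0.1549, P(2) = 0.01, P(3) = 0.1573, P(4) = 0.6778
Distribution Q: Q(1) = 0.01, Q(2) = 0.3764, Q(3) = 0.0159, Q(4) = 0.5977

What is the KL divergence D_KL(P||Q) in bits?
1.2031 bits

D_KL(P||Q) = Σ P(x) log₂(P(x)/Q(x))

Computing term by term:
  P(1)·log₂(P(1)/Q(1)) = 0.1549·log₂(0.1549/0.01) = 0.61236
  P(2)·log₂(P(2)/Q(2)) = 0.01·log₂(0.01/0.3764) = -0.05234
  P(3)·log₂(P(3)/Q(3)) = 0.1573·log₂(0.1573/0.0159) = 0.52010
  P(4)·log₂(P(4)/Q(4)) = 0.6778·log₂(0.6778/0.5977) = 0.12298

D_KL(P||Q) = 0.61236 - 0.05234 + 0.52010 + 0.12298 = 1.20310 ≈ 1.2031 bits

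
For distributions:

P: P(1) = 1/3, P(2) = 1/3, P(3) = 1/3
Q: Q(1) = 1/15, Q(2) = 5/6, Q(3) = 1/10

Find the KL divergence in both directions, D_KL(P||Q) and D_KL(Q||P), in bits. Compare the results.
D_KL(P||Q) = 0.9123 bits, D_KL(Q||P) = 0.7731 bits. D_KL(P||Q) is larger than D_KL(Q||P) by 0.1392 bits; the two directions differ.

D_KL(P||Q) = Σ P(x) log₂(P(x)/Q(x))

Computing term by term:
  P(1)·log₂(P(1)/Q(1)) = (1/3)·log₂((1/3)/(1/15)) = 0.77398
  P(2)·log₂(P(2)/Q(2)) = (1/3)·log₂((1/3)/(5/6)) = -0.44064
  P(3)·log₂(P(3)/Q(3)) = (1/3)·log₂((1/3)/(1/10)) = 0.57899

D_KL(P||Q) = 0.77398 - 0.44064 + 0.57899 = 0.91233 ≈ 0.9123 bits

D_KL(Q||P) = Σ Q(x) log₂(Q(x)/P(x))

Computing term by term:
  Q(1)·log₂(Q(1)/P(1)) = (1/15)·log₂((1/15)/(1/3)) = -0.15480
  Q(2)·log₂(Q(2)/P(2)) = (5/6)·log₂((5/6)/(1/3)) = 1.10161
  Q(3)·log₂(Q(3)/P(3)) = (1/10)·log₂((1/10)/(1/3)) = -0.17370

D_KL(Q||P) = -0.15480 + 1.10161 - 0.17370 = 0.77311 ≈ 0.7731 bits

These are NOT equal (difference: 0.1392 bits). KL divergence is asymmetric: D_KL(P||Q) ≠ D_KL(Q||P) in general.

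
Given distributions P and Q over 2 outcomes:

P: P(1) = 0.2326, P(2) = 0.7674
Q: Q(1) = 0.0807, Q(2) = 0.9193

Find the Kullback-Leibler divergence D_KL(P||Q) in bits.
0.1553 bits

D_KL(P||Q) = Σ P(x) log₂(P(x)/Q(x))

Computing term by term:
  P(1)·log₂(P(1)/Q(1)) = 0.2326·log₂(0.2326/0.0807) = 0.35523
  P(2)·log₂(P(2)/Q(2)) = 0.7674·log₂(0.7674/0.9193) = -0.19995

D_KL(P||Q) = 0.35523 - 0.19995 = 0.15528 ≈ 0.1553 bits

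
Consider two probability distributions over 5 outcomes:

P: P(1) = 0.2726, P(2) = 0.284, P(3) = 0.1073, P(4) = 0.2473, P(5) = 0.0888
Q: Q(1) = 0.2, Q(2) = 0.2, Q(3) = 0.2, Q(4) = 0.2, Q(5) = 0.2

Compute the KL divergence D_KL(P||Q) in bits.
0.1408 bits

D_KL(P||Q) = Σ P(x) log₂(P(x)/Q(x))

Computing term by term:
  P(1)·log₂(P(1)/Q(1)) = 0.2726·log₂(0.2726/0.2) = 0.12179
  P(2)·log₂(P(2)/Q(2)) = 0.284·log₂(0.284/0.2) = 0.14367
  P(3)·log₂(P(3)/Q(3)) = 0.1073·log₂(0.1073/0.2) = -0.09639
  P(4)·log₂(P(4)/Q(4)) = 0.2473·log₂(0.2473/0.2) = 0.07574
  P(5)·log₂(P(5)/Q(5)) = 0.0888·log₂(0.0888/0.2) = -0.10402

D_KL(P||Q) = 0.12179 + 0.14367 - 0.09639 + 0.07574 - 0.10402 = 0.14079 ≈ 0.1408 bits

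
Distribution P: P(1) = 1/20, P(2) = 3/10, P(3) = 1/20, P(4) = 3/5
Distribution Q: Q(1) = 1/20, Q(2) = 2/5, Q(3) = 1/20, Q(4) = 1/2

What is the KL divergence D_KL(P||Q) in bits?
0.0333 bits

D_KL(P||Q) = Σ P(x) log₂(P(x)/Q(x))

Computing term by term:
  P(1)·log₂(P(1)/Q(1)) = (1/20)·log₂((1/20)/(1/20)) = 0.00000
  P(2)·log₂(P(2)/Q(2)) = (3/10)·log₂((3/10)/(2/5)) = -0.12451
  P(3)·log₂(P(3)/Q(3)) = (1/20)·log₂((1/20)/(1/20)) = 0.00000
  P(4)·log₂(P(4)/Q(4)) = (3/5)·log₂((3/5)/(1/2)) = 0.15782

D_KL(P||Q) = 0.00000 - 0.12451 + 0.00000 + 0.15782 = 0.03331 ≈ 0.0333 bits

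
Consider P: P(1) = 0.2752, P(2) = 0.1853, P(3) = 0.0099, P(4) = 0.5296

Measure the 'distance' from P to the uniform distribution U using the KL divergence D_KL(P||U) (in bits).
0.4855 bits

U(i) = 1/4 for all i

D_KL(P||U) = Σ P(x) log₂(P(x) / (1/4))
           = Σ P(x) log₂(P(x)) + log₂(4)
           = log₂(4) - H(P)

H(P) = -Σ P(x) log₂(P(x)):
  -P(1)·log₂(P(1)) = -(0.2752)·log₂(0.2752) = 0.51227
  -P(2)·log₂(P(2)) = -(0.1853)·log₂(0.1853) = 0.45066
  -P(3)·log₂(P(3)) = -(0.0099)·log₂(0.0099) = 0.06592
  -P(4)·log₂(P(4)) = -(0.5296)·log₂(0.5296) = 0.48566
H(P) = 0.51227 + 0.45066 + 0.06592 + 0.48566 = 1.51451 bits

log₂(4) = 2.00000 bits

D_KL(P||U) = 2.00000 - 1.51451 = 0.48549 ≈ 0.4855 bits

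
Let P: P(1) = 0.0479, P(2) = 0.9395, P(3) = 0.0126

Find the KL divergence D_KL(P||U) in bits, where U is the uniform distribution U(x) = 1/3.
1.2109 bits

U(i) = 1/3 for all i

D_KL(P||U) = Σ P(x) log₂(P(x) / (1/3))
           = Σ P(x) log₂(P(x)) + log₂(3)
           = log₂(3) - H(P)

H(P) = -Σ P(x) log₂(P(x)):
  -P(1)·log₂(P(1)) = -(0.0479)·log₂(0.0479) = 0.20999
  -P(2)·log₂(P(2)) = -(0.9395)·log₂(0.9395) = 0.08459
  -P(3)·log₂(P(3)) = -(0.0126)·log₂(0.0126) = 0.07951
H(P) = 0.20999 + 0.08459 + 0.07951 = 0.37409 bits

log₂(3) = 1.58496 bits

D_KL(P||U) = 1.58496 - 0.37409 = 1.21087 ≈ 1.2109 bits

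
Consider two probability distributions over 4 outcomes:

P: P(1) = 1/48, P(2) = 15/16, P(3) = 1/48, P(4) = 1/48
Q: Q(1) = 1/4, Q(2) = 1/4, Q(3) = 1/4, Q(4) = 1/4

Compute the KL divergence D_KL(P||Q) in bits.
1.5636 bits

D_KL(P||Q) = Σ P(x) log₂(P(x)/Q(x))

Computing term by term:
  P(1)·log₂(P(1)/Q(1)) = (1/48)·log₂((1/48)/(1/4)) = -0.07469
  P(2)·log₂(P(2)/Q(2)) = (15/16)·log₂((15/16)/(1/4)) = 1.78771
  P(3)·log₂(P(3)/Q(3)) = (1/48)·log₂((1/48)/(1/4)) = -0.07469
  P(4)·log₂(P(4)/Q(4)) = (1/48)·log₂((1/48)/(1/4)) = -0.07469

D_KL(P||Q) = -0.07469 + 1.78771 - 0.07469 - 0.07469 = 1.56364 ≈ 1.5636 bits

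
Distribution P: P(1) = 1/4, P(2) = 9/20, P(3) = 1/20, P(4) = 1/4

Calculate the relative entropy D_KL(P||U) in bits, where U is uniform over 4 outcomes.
0.2655 bits

U(i) = 1/4 for all i

D_KL(P||U) = Σ P(x) log₂(P(x) / (1/4))
           = Σ P(x) log₂(P(x)) + log₂(4)
           = log₂(4) - H(P)

H(P) = -Σ P(x) log₂(P(x)):
  -P(1)·log₂(P(1)) = -(1/4)·log₂(1/4) = 0.50000
  -P(2)·log₂(P(2)) = -(9/20)·log₂(9/20) = 0.51840
  -P(3)·log₂(P(3)) = -(1/20)·log₂(1/20) = 0.21610
  -P(4)·log₂(P(4)) = -(1/4)·log₂(1/4) = 0.50000
H(P) = 0.50000 + 0.51840 + 0.21610 + 0.50000 = 1.73450 bits

log₂(4) = 2.00000 bits

D_KL(P||U) = 2.00000 - 1.73450 = 0.26550 ≈ 0.2655 bits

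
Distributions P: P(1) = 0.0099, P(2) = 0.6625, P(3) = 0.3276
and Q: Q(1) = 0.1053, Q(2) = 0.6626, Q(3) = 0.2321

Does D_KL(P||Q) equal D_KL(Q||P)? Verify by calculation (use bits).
D_KL(P||Q) = 0.1290 bits, D_KL(Q||P) = 0.2439 bits. No — D_KL(P||Q) ≠ D_KL(Q||P) for this pair.

D_KL(P||Q) = Σ P(x) log₂(P(x)/Q(x))

Computing term by term:
  P(1)·log₂(P(1)/Q(1)) = 0.0099·log₂(0.0099/0.1053) = -0.03377
  P(2)·log₂(P(2)/Q(2)) = 0.6625·log₂(0.6625/0.6626) = -0.00014
  P(3)·log₂(P(3)/Q(3)) = 0.3276·log₂(0.3276/0.2321) = 0.16288

D_KL(P||Q) = -0.03377 - 0.00014 + 0.16288 = 0.12897 ≈ 0.1290 bits

D_KL(Q||P) = Σ Q(x) log₂(Q(x)/P(x))

Computing term by term:
  Q(1)·log₂(Q(1)/P(1)) = 0.1053·log₂(0.1053/0.0099) = 0.35917
  Q(2)·log₂(Q(2)/P(2)) = 0.6626·log₂(0.6626/0.6625) = 0.00014
  Q(3)·log₂(Q(3)/P(3)) = 0.2321·log₂(0.2321/0.3276) = -0.11540

D_KL(Q||P) = 0.35917 + 0.00014 - 0.11540 = 0.24391 ≈ 0.2439 bits

These are NOT equal (difference: 0.1149 bits). KL divergence is asymmetric: D_KL(P||Q) ≠ D_KL(Q||P) in general.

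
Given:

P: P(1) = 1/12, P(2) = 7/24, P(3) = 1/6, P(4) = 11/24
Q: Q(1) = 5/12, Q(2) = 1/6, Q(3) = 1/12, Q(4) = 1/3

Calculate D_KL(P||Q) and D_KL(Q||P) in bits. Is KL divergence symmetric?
D_KL(P||Q) = 0.4192 bits, D_KL(Q||P) = 0.5964 bits. No, KL divergence is not symmetric.

D_KL(P||Q) = Σ P(x) log₂(P(x)/Q(x))

Computing term by term:
  P(1)·log₂(P(1)/Q(1)) = (1/12)·log₂((1/12)/(5/12)) = -0.19349
  P(2)·log₂(P(2)/Q(2)) = (7/24)·log₂((7/24)/(1/6)) = 0.23548
  P(3)·log₂(P(3)/Q(3)) = (1/6)·log₂((1/6)/(1/12)) = 0.16667
  P(4)·log₂(P(4)/Q(4)) = (11/24)·log₂((11/24)/(1/3)) = 0.21057

D_KL(P||Q) = -0.19349 + 0.23548 + 0.16667 + 0.21057 = 0.41923 ≈ 0.4192 bits

D_KL(Q||P) = Σ Q(x) log₂(Q(x)/P(x))

Computing term by term:
  Q(1)·log₂(Q(1)/P(1)) = (5/12)·log₂((5/12)/(1/12)) = 0.96747
  Q(2)·log₂(Q(2)/P(2)) = (1/6)·log₂((1/6)/(7/24)) = -0.13456
  Q(3)·log₂(Q(3)/P(3)) = (1/12)·log₂((1/12)/(1/6)) = -0.08333
  Q(4)·log₂(Q(4)/P(4)) = (1/3)·log₂((1/3)/(11/24)) = -0.15314

D_KL(Q||P) = 0.96747 - 0.13456 - 0.08333 - 0.15314 = 0.59644 ≈ 0.5964 bits

These are NOT equal (difference: 0.1772 bits). KL divergence is asymmetric: D_KL(P||Q) ≠ D_KL(Q||P) in general.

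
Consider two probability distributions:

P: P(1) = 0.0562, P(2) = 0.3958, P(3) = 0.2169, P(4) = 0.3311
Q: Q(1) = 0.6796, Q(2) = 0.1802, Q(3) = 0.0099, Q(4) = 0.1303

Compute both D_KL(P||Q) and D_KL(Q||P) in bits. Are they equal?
D_KL(P||Q) = 1.6586 bits, D_KL(Q||P) = 2.0199 bits. No, they are not equal.

D_KL(P||Q) = Σ P(x) log₂(P(x)/Q(x))

Computing term by term:
  P(1)·log₂(P(1)/Q(1)) = 0.0562·log₂(0.0562/0.6796) = -0.20210
  P(2)·log₂(P(2)/Q(2)) = 0.3958·log₂(0.3958/0.1802) = 0.44930
  P(3)·log₂(P(3)/Q(3)) = 0.2169·log₂(0.2169/0.0099) = 0.96595
  P(4)·log₂(P(4)/Q(4)) = 0.3311·log₂(0.3311/0.1303) = 0.44547

D_KL(P||Q) = -0.20210 + 0.44930 + 0.96595 + 0.44547 = 1.65862 ≈ 1.6586 bits

D_KL(Q||P) = Σ Q(x) log₂(Q(x)/P(x))

Computing term by term:
  Q(1)·log₂(Q(1)/P(1)) = 0.6796·log₂(0.6796/0.0562) = 2.44387
  Q(2)·log₂(Q(2)/P(2)) = 0.1802·log₂(0.1802/0.3958) = -0.20456
  Q(3)·log₂(Q(3)/P(3)) = 0.0099·log₂(0.0099/0.2169) = -0.04409
  Q(4)·log₂(Q(4)/P(4)) = 0.1303·log₂(0.1303/0.3311) = -0.17531

D_KL(Q||P) = 2.44387 - 0.20456 - 0.04409 - 0.17531 = 2.01991 ≈ 2.0199 bits

These are NOT equal (difference: 0.3613 bits). KL divergence is asymmetric: D_KL(P||Q) ≠ D_KL(Q||P) in general.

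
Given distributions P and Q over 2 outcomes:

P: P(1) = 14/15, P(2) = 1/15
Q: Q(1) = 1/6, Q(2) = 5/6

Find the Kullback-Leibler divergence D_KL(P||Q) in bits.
2.0768 bits

D_KL(P||Q) = Σ P(x) log₂(P(x)/Q(x))

Computing term by term:
  P(1)·log₂(P(1)/Q(1)) = (14/15)·log₂((14/15)/(1/6)) = 2.31973
  P(2)·log₂(P(2)/Q(2)) = (1/15)·log₂((1/15)/(5/6)) = -0.24292

D_KL(P||Q) = 2.31973 - 0.24292 = 2.07681 ≈ 2.0768 bits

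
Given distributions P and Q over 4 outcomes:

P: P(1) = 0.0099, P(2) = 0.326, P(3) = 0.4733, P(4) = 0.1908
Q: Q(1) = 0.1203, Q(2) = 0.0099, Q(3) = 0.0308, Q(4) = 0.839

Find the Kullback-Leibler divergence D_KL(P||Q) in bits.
3.0658 bits

D_KL(P||Q) = Σ P(x) log₂(P(x)/Q(x))

Computing term by term:
  P(1)·log₂(P(1)/Q(1)) = 0.0099·log₂(0.0099/0.1203) = -0.03567
  P(2)·log₂(P(2)/Q(2)) = 0.326·log₂(0.326/0.0099) = 1.64346
  P(3)·log₂(P(3)/Q(3)) = 0.4733·log₂(0.4733/0.0308) = 1.86563
  P(4)·log₂(P(4)/Q(4)) = 0.1908·log₂(0.1908/0.839) = -0.40767

D_KL(P||Q) = -0.03567 + 1.64346 + 1.86563 - 0.40767 = 3.06575 ≈ 3.0658 bits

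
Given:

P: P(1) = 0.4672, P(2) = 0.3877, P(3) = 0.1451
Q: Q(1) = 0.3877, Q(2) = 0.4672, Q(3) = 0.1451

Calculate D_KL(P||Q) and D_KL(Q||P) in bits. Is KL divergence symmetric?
D_KL(P||Q) = 0.0214 bits, D_KL(Q||P) = 0.0214 bits. The two values coincide for this particular pair, but no — KL divergence is not symmetric in general.

D_KL(P||Q) = Σ P(x) log₂(P(x)/Q(x))

Computing term by term:
  P(1)·log₂(P(1)/Q(1)) = 0.4672·log₂(0.4672/0.3877) = 0.12572
  P(2)·log₂(P(2)/Q(2)) = 0.3877·log₂(0.3877/0.4672) = -0.10433
  P(3)·log₂(P(3)/Q(3)) = 0.1451·log₂(0.1451/0.1451) = 0.00000

D_KL(P||Q) = 0.12572 - 0.10433 + 0.00000 = 0.02139 ≈ 0.0214 bits

D_KL(Q||P) = Σ Q(x) log₂(Q(x)/P(x))

Computing term by term:
  Q(1)·log₂(Q(1)/P(1)) = 0.3877·log₂(0.3877/0.4672) = -0.10433
  Q(2)·log₂(Q(2)/P(2)) = 0.4672·log₂(0.4672/0.3877) = 0.12572
  Q(3)·log₂(Q(3)/P(3)) = 0.1451·log₂(0.1451/0.1451) = 0.00000

D_KL(Q||P) = -0.10433 + 0.12572 + 0.00000 = 0.02139 ≈ 0.0214 bits

These ARE equal here. Q is P with outcomes relabeled (Q(1) = P(2), Q(2) = P(1)) by a relabeling that is its own inverse, so the two sums contain exactly the same terms in a different order. This is a special case — KL divergence is not symmetric in general: D_KL(P||Q) ≠ D_KL(Q||P) for most P, Q.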